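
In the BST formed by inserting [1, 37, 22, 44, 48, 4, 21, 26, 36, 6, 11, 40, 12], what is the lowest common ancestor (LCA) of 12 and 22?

Tree insertion order: [1, 37, 22, 44, 48, 4, 21, 26, 36, 6, 11, 40, 12]
Tree (level-order array): [1, None, 37, 22, 44, 4, 26, 40, 48, None, 21, None, 36, None, None, None, None, 6, None, None, None, None, 11, None, 12]
In a BST, the LCA of p=12, q=22 is the first node v on the
root-to-leaf path with p <= v <= q (go left if both < v, right if both > v).
Walk from root:
  at 1: both 12 and 22 > 1, go right
  at 37: both 12 and 22 < 37, go left
  at 22: 12 <= 22 <= 22, this is the LCA
LCA = 22


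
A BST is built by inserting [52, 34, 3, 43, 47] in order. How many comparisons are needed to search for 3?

Search path for 3: 52 -> 34 -> 3
Found: True
Comparisons: 3


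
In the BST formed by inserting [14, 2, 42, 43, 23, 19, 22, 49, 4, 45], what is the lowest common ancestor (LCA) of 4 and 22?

Tree insertion order: [14, 2, 42, 43, 23, 19, 22, 49, 4, 45]
Tree (level-order array): [14, 2, 42, None, 4, 23, 43, None, None, 19, None, None, 49, None, 22, 45]
In a BST, the LCA of p=4, q=22 is the first node v on the
root-to-leaf path with p <= v <= q (go left if both < v, right if both > v).
Walk from root:
  at 14: 4 <= 14 <= 22, this is the LCA
LCA = 14


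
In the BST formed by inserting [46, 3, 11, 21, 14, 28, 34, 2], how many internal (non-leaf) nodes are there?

Tree built from: [46, 3, 11, 21, 14, 28, 34, 2]
Tree (level-order array): [46, 3, None, 2, 11, None, None, None, 21, 14, 28, None, None, None, 34]
Rule: An internal node has at least one child.
Per-node child counts:
  node 46: 1 child(ren)
  node 3: 2 child(ren)
  node 2: 0 child(ren)
  node 11: 1 child(ren)
  node 21: 2 child(ren)
  node 14: 0 child(ren)
  node 28: 1 child(ren)
  node 34: 0 child(ren)
Matching nodes: [46, 3, 11, 21, 28]
Count of internal (non-leaf) nodes: 5


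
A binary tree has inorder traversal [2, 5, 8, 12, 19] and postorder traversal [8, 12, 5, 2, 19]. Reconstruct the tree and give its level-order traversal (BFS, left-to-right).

Inorder:   [2, 5, 8, 12, 19]
Postorder: [8, 12, 5, 2, 19]
Algorithm: postorder visits root last, so walk postorder right-to-left;
each value is the root of the current inorder slice — split it at that
value, recurse on the right subtree first, then the left.
Recursive splits:
  root=19; inorder splits into left=[2, 5, 8, 12], right=[]
  root=2; inorder splits into left=[], right=[5, 8, 12]
  root=5; inorder splits into left=[], right=[8, 12]
  root=12; inorder splits into left=[8], right=[]
  root=8; inorder splits into left=[], right=[]
Reconstructed level-order: [19, 2, 5, 12, 8]


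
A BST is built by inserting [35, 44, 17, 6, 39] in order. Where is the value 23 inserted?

Starting tree (level order): [35, 17, 44, 6, None, 39]
Insertion path: 35 -> 17
Result: insert 23 as right child of 17
Final tree (level order): [35, 17, 44, 6, 23, 39]


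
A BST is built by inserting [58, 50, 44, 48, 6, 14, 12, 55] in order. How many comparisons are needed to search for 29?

Search path for 29: 58 -> 50 -> 44 -> 6 -> 14
Found: False
Comparisons: 5


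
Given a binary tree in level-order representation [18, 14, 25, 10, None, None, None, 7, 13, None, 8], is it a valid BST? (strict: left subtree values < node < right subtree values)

Level-order array: [18, 14, 25, 10, None, None, None, 7, 13, None, 8]
Validate using subtree bounds (lo, hi): at each node, require lo < value < hi,
then recurse left with hi=value and right with lo=value.
Preorder trace (stopping at first violation):
  at node 18 with bounds (-inf, +inf): OK
  at node 14 with bounds (-inf, 18): OK
  at node 10 with bounds (-inf, 14): OK
  at node 7 with bounds (-inf, 10): OK
  at node 8 with bounds (7, 10): OK
  at node 13 with bounds (10, 14): OK
  at node 25 with bounds (18, +inf): OK
No violation found at any node.
Result: Valid BST


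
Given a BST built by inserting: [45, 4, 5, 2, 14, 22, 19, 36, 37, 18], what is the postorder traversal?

Tree insertion order: [45, 4, 5, 2, 14, 22, 19, 36, 37, 18]
Tree (level-order array): [45, 4, None, 2, 5, None, None, None, 14, None, 22, 19, 36, 18, None, None, 37]
Postorder traversal: [2, 18, 19, 37, 36, 22, 14, 5, 4, 45]


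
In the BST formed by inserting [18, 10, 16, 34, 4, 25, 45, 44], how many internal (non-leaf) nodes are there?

Tree built from: [18, 10, 16, 34, 4, 25, 45, 44]
Tree (level-order array): [18, 10, 34, 4, 16, 25, 45, None, None, None, None, None, None, 44]
Rule: An internal node has at least one child.
Per-node child counts:
  node 18: 2 child(ren)
  node 10: 2 child(ren)
  node 4: 0 child(ren)
  node 16: 0 child(ren)
  node 34: 2 child(ren)
  node 25: 0 child(ren)
  node 45: 1 child(ren)
  node 44: 0 child(ren)
Matching nodes: [18, 10, 34, 45]
Count of internal (non-leaf) nodes: 4


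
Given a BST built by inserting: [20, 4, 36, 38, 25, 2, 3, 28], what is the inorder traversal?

Tree insertion order: [20, 4, 36, 38, 25, 2, 3, 28]
Tree (level-order array): [20, 4, 36, 2, None, 25, 38, None, 3, None, 28]
Inorder traversal: [2, 3, 4, 20, 25, 28, 36, 38]


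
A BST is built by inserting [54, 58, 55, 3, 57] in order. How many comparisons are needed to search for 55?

Search path for 55: 54 -> 58 -> 55
Found: True
Comparisons: 3


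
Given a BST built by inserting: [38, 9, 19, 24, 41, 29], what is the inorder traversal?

Tree insertion order: [38, 9, 19, 24, 41, 29]
Tree (level-order array): [38, 9, 41, None, 19, None, None, None, 24, None, 29]
Inorder traversal: [9, 19, 24, 29, 38, 41]


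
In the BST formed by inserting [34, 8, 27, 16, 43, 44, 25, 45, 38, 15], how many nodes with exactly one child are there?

Tree built from: [34, 8, 27, 16, 43, 44, 25, 45, 38, 15]
Tree (level-order array): [34, 8, 43, None, 27, 38, 44, 16, None, None, None, None, 45, 15, 25]
Rule: These are nodes with exactly 1 non-null child.
Per-node child counts:
  node 34: 2 child(ren)
  node 8: 1 child(ren)
  node 27: 1 child(ren)
  node 16: 2 child(ren)
  node 15: 0 child(ren)
  node 25: 0 child(ren)
  node 43: 2 child(ren)
  node 38: 0 child(ren)
  node 44: 1 child(ren)
  node 45: 0 child(ren)
Matching nodes: [8, 27, 44]
Count of nodes with exactly one child: 3


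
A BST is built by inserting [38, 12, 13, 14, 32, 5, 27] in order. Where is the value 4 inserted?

Starting tree (level order): [38, 12, None, 5, 13, None, None, None, 14, None, 32, 27]
Insertion path: 38 -> 12 -> 5
Result: insert 4 as left child of 5
Final tree (level order): [38, 12, None, 5, 13, 4, None, None, 14, None, None, None, 32, 27]


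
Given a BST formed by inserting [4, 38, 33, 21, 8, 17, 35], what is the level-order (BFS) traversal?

Tree insertion order: [4, 38, 33, 21, 8, 17, 35]
Tree (level-order array): [4, None, 38, 33, None, 21, 35, 8, None, None, None, None, 17]
BFS from the root, enqueuing left then right child of each popped node:
  queue [4] -> pop 4, enqueue [38], visited so far: [4]
  queue [38] -> pop 38, enqueue [33], visited so far: [4, 38]
  queue [33] -> pop 33, enqueue [21, 35], visited so far: [4, 38, 33]
  queue [21, 35] -> pop 21, enqueue [8], visited so far: [4, 38, 33, 21]
  queue [35, 8] -> pop 35, enqueue [none], visited so far: [4, 38, 33, 21, 35]
  queue [8] -> pop 8, enqueue [17], visited so far: [4, 38, 33, 21, 35, 8]
  queue [17] -> pop 17, enqueue [none], visited so far: [4, 38, 33, 21, 35, 8, 17]
Result: [4, 38, 33, 21, 35, 8, 17]


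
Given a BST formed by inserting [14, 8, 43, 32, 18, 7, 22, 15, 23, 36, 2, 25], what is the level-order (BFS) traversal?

Tree insertion order: [14, 8, 43, 32, 18, 7, 22, 15, 23, 36, 2, 25]
Tree (level-order array): [14, 8, 43, 7, None, 32, None, 2, None, 18, 36, None, None, 15, 22, None, None, None, None, None, 23, None, 25]
BFS from the root, enqueuing left then right child of each popped node:
  queue [14] -> pop 14, enqueue [8, 43], visited so far: [14]
  queue [8, 43] -> pop 8, enqueue [7], visited so far: [14, 8]
  queue [43, 7] -> pop 43, enqueue [32], visited so far: [14, 8, 43]
  queue [7, 32] -> pop 7, enqueue [2], visited so far: [14, 8, 43, 7]
  queue [32, 2] -> pop 32, enqueue [18, 36], visited so far: [14, 8, 43, 7, 32]
  queue [2, 18, 36] -> pop 2, enqueue [none], visited so far: [14, 8, 43, 7, 32, 2]
  queue [18, 36] -> pop 18, enqueue [15, 22], visited so far: [14, 8, 43, 7, 32, 2, 18]
  queue [36, 15, 22] -> pop 36, enqueue [none], visited so far: [14, 8, 43, 7, 32, 2, 18, 36]
  queue [15, 22] -> pop 15, enqueue [none], visited so far: [14, 8, 43, 7, 32, 2, 18, 36, 15]
  queue [22] -> pop 22, enqueue [23], visited so far: [14, 8, 43, 7, 32, 2, 18, 36, 15, 22]
  queue [23] -> pop 23, enqueue [25], visited so far: [14, 8, 43, 7, 32, 2, 18, 36, 15, 22, 23]
  queue [25] -> pop 25, enqueue [none], visited so far: [14, 8, 43, 7, 32, 2, 18, 36, 15, 22, 23, 25]
Result: [14, 8, 43, 7, 32, 2, 18, 36, 15, 22, 23, 25]


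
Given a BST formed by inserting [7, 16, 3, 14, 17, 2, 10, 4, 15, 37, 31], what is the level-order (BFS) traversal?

Tree insertion order: [7, 16, 3, 14, 17, 2, 10, 4, 15, 37, 31]
Tree (level-order array): [7, 3, 16, 2, 4, 14, 17, None, None, None, None, 10, 15, None, 37, None, None, None, None, 31]
BFS from the root, enqueuing left then right child of each popped node:
  queue [7] -> pop 7, enqueue [3, 16], visited so far: [7]
  queue [3, 16] -> pop 3, enqueue [2, 4], visited so far: [7, 3]
  queue [16, 2, 4] -> pop 16, enqueue [14, 17], visited so far: [7, 3, 16]
  queue [2, 4, 14, 17] -> pop 2, enqueue [none], visited so far: [7, 3, 16, 2]
  queue [4, 14, 17] -> pop 4, enqueue [none], visited so far: [7, 3, 16, 2, 4]
  queue [14, 17] -> pop 14, enqueue [10, 15], visited so far: [7, 3, 16, 2, 4, 14]
  queue [17, 10, 15] -> pop 17, enqueue [37], visited so far: [7, 3, 16, 2, 4, 14, 17]
  queue [10, 15, 37] -> pop 10, enqueue [none], visited so far: [7, 3, 16, 2, 4, 14, 17, 10]
  queue [15, 37] -> pop 15, enqueue [none], visited so far: [7, 3, 16, 2, 4, 14, 17, 10, 15]
  queue [37] -> pop 37, enqueue [31], visited so far: [7, 3, 16, 2, 4, 14, 17, 10, 15, 37]
  queue [31] -> pop 31, enqueue [none], visited so far: [7, 3, 16, 2, 4, 14, 17, 10, 15, 37, 31]
Result: [7, 3, 16, 2, 4, 14, 17, 10, 15, 37, 31]


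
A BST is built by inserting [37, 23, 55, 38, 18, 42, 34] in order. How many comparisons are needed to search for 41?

Search path for 41: 37 -> 55 -> 38 -> 42
Found: False
Comparisons: 4


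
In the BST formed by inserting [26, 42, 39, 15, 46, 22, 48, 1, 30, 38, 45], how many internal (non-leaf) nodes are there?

Tree built from: [26, 42, 39, 15, 46, 22, 48, 1, 30, 38, 45]
Tree (level-order array): [26, 15, 42, 1, 22, 39, 46, None, None, None, None, 30, None, 45, 48, None, 38]
Rule: An internal node has at least one child.
Per-node child counts:
  node 26: 2 child(ren)
  node 15: 2 child(ren)
  node 1: 0 child(ren)
  node 22: 0 child(ren)
  node 42: 2 child(ren)
  node 39: 1 child(ren)
  node 30: 1 child(ren)
  node 38: 0 child(ren)
  node 46: 2 child(ren)
  node 45: 0 child(ren)
  node 48: 0 child(ren)
Matching nodes: [26, 15, 42, 39, 30, 46]
Count of internal (non-leaf) nodes: 6


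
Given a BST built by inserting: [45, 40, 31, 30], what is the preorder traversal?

Tree insertion order: [45, 40, 31, 30]
Tree (level-order array): [45, 40, None, 31, None, 30]
Preorder traversal: [45, 40, 31, 30]


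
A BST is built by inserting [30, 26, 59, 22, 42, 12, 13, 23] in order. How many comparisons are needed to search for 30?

Search path for 30: 30
Found: True
Comparisons: 1


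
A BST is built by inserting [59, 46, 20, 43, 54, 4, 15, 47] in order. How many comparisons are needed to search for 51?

Search path for 51: 59 -> 46 -> 54 -> 47
Found: False
Comparisons: 4


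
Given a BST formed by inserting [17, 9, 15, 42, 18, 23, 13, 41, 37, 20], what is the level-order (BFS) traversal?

Tree insertion order: [17, 9, 15, 42, 18, 23, 13, 41, 37, 20]
Tree (level-order array): [17, 9, 42, None, 15, 18, None, 13, None, None, 23, None, None, 20, 41, None, None, 37]
BFS from the root, enqueuing left then right child of each popped node:
  queue [17] -> pop 17, enqueue [9, 42], visited so far: [17]
  queue [9, 42] -> pop 9, enqueue [15], visited so far: [17, 9]
  queue [42, 15] -> pop 42, enqueue [18], visited so far: [17, 9, 42]
  queue [15, 18] -> pop 15, enqueue [13], visited so far: [17, 9, 42, 15]
  queue [18, 13] -> pop 18, enqueue [23], visited so far: [17, 9, 42, 15, 18]
  queue [13, 23] -> pop 13, enqueue [none], visited so far: [17, 9, 42, 15, 18, 13]
  queue [23] -> pop 23, enqueue [20, 41], visited so far: [17, 9, 42, 15, 18, 13, 23]
  queue [20, 41] -> pop 20, enqueue [none], visited so far: [17, 9, 42, 15, 18, 13, 23, 20]
  queue [41] -> pop 41, enqueue [37], visited so far: [17, 9, 42, 15, 18, 13, 23, 20, 41]
  queue [37] -> pop 37, enqueue [none], visited so far: [17, 9, 42, 15, 18, 13, 23, 20, 41, 37]
Result: [17, 9, 42, 15, 18, 13, 23, 20, 41, 37]


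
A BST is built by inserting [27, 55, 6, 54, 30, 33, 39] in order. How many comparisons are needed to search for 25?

Search path for 25: 27 -> 6
Found: False
Comparisons: 2


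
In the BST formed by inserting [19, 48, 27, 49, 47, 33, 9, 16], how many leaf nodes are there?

Tree built from: [19, 48, 27, 49, 47, 33, 9, 16]
Tree (level-order array): [19, 9, 48, None, 16, 27, 49, None, None, None, 47, None, None, 33]
Rule: A leaf has 0 children.
Per-node child counts:
  node 19: 2 child(ren)
  node 9: 1 child(ren)
  node 16: 0 child(ren)
  node 48: 2 child(ren)
  node 27: 1 child(ren)
  node 47: 1 child(ren)
  node 33: 0 child(ren)
  node 49: 0 child(ren)
Matching nodes: [16, 33, 49]
Count of leaf nodes: 3


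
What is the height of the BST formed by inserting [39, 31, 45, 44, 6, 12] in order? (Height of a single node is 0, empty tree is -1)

Insertion order: [39, 31, 45, 44, 6, 12]
Tree (level-order array): [39, 31, 45, 6, None, 44, None, None, 12]
Compute height bottom-up (empty subtree = -1):
  height(12) = 1 + max(-1, -1) = 0
  height(6) = 1 + max(-1, 0) = 1
  height(31) = 1 + max(1, -1) = 2
  height(44) = 1 + max(-1, -1) = 0
  height(45) = 1 + max(0, -1) = 1
  height(39) = 1 + max(2, 1) = 3
Height = 3


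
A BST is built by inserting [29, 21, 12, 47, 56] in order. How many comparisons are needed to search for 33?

Search path for 33: 29 -> 47
Found: False
Comparisons: 2


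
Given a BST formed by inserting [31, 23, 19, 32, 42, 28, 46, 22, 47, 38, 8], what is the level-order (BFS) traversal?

Tree insertion order: [31, 23, 19, 32, 42, 28, 46, 22, 47, 38, 8]
Tree (level-order array): [31, 23, 32, 19, 28, None, 42, 8, 22, None, None, 38, 46, None, None, None, None, None, None, None, 47]
BFS from the root, enqueuing left then right child of each popped node:
  queue [31] -> pop 31, enqueue [23, 32], visited so far: [31]
  queue [23, 32] -> pop 23, enqueue [19, 28], visited so far: [31, 23]
  queue [32, 19, 28] -> pop 32, enqueue [42], visited so far: [31, 23, 32]
  queue [19, 28, 42] -> pop 19, enqueue [8, 22], visited so far: [31, 23, 32, 19]
  queue [28, 42, 8, 22] -> pop 28, enqueue [none], visited so far: [31, 23, 32, 19, 28]
  queue [42, 8, 22] -> pop 42, enqueue [38, 46], visited so far: [31, 23, 32, 19, 28, 42]
  queue [8, 22, 38, 46] -> pop 8, enqueue [none], visited so far: [31, 23, 32, 19, 28, 42, 8]
  queue [22, 38, 46] -> pop 22, enqueue [none], visited so far: [31, 23, 32, 19, 28, 42, 8, 22]
  queue [38, 46] -> pop 38, enqueue [none], visited so far: [31, 23, 32, 19, 28, 42, 8, 22, 38]
  queue [46] -> pop 46, enqueue [47], visited so far: [31, 23, 32, 19, 28, 42, 8, 22, 38, 46]
  queue [47] -> pop 47, enqueue [none], visited so far: [31, 23, 32, 19, 28, 42, 8, 22, 38, 46, 47]
Result: [31, 23, 32, 19, 28, 42, 8, 22, 38, 46, 47]


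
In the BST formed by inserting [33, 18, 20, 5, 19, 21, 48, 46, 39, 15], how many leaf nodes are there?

Tree built from: [33, 18, 20, 5, 19, 21, 48, 46, 39, 15]
Tree (level-order array): [33, 18, 48, 5, 20, 46, None, None, 15, 19, 21, 39]
Rule: A leaf has 0 children.
Per-node child counts:
  node 33: 2 child(ren)
  node 18: 2 child(ren)
  node 5: 1 child(ren)
  node 15: 0 child(ren)
  node 20: 2 child(ren)
  node 19: 0 child(ren)
  node 21: 0 child(ren)
  node 48: 1 child(ren)
  node 46: 1 child(ren)
  node 39: 0 child(ren)
Matching nodes: [15, 19, 21, 39]
Count of leaf nodes: 4


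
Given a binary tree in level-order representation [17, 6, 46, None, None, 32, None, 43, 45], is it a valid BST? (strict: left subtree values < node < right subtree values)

Level-order array: [17, 6, 46, None, None, 32, None, 43, 45]
Validate using subtree bounds (lo, hi): at each node, require lo < value < hi,
then recurse left with hi=value and right with lo=value.
Preorder trace (stopping at first violation):
  at node 17 with bounds (-inf, +inf): OK
  at node 6 with bounds (-inf, 17): OK
  at node 46 with bounds (17, +inf): OK
  at node 32 with bounds (17, 46): OK
  at node 43 with bounds (17, 32): VIOLATION
Node 43 violates its bound: not (17 < 43 < 32).
Result: Not a valid BST


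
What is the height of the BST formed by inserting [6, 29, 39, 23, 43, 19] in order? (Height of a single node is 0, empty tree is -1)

Insertion order: [6, 29, 39, 23, 43, 19]
Tree (level-order array): [6, None, 29, 23, 39, 19, None, None, 43]
Compute height bottom-up (empty subtree = -1):
  height(19) = 1 + max(-1, -1) = 0
  height(23) = 1 + max(0, -1) = 1
  height(43) = 1 + max(-1, -1) = 0
  height(39) = 1 + max(-1, 0) = 1
  height(29) = 1 + max(1, 1) = 2
  height(6) = 1 + max(-1, 2) = 3
Height = 3


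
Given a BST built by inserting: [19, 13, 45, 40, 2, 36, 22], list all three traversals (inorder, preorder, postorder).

Tree insertion order: [19, 13, 45, 40, 2, 36, 22]
Tree (level-order array): [19, 13, 45, 2, None, 40, None, None, None, 36, None, 22]
Inorder (L, root, R): [2, 13, 19, 22, 36, 40, 45]
Preorder (root, L, R): [19, 13, 2, 45, 40, 36, 22]
Postorder (L, R, root): [2, 13, 22, 36, 40, 45, 19]


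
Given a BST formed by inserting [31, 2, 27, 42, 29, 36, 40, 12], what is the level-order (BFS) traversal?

Tree insertion order: [31, 2, 27, 42, 29, 36, 40, 12]
Tree (level-order array): [31, 2, 42, None, 27, 36, None, 12, 29, None, 40]
BFS from the root, enqueuing left then right child of each popped node:
  queue [31] -> pop 31, enqueue [2, 42], visited so far: [31]
  queue [2, 42] -> pop 2, enqueue [27], visited so far: [31, 2]
  queue [42, 27] -> pop 42, enqueue [36], visited so far: [31, 2, 42]
  queue [27, 36] -> pop 27, enqueue [12, 29], visited so far: [31, 2, 42, 27]
  queue [36, 12, 29] -> pop 36, enqueue [40], visited so far: [31, 2, 42, 27, 36]
  queue [12, 29, 40] -> pop 12, enqueue [none], visited so far: [31, 2, 42, 27, 36, 12]
  queue [29, 40] -> pop 29, enqueue [none], visited so far: [31, 2, 42, 27, 36, 12, 29]
  queue [40] -> pop 40, enqueue [none], visited so far: [31, 2, 42, 27, 36, 12, 29, 40]
Result: [31, 2, 42, 27, 36, 12, 29, 40]


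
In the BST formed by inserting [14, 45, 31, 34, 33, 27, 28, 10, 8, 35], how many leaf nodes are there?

Tree built from: [14, 45, 31, 34, 33, 27, 28, 10, 8, 35]
Tree (level-order array): [14, 10, 45, 8, None, 31, None, None, None, 27, 34, None, 28, 33, 35]
Rule: A leaf has 0 children.
Per-node child counts:
  node 14: 2 child(ren)
  node 10: 1 child(ren)
  node 8: 0 child(ren)
  node 45: 1 child(ren)
  node 31: 2 child(ren)
  node 27: 1 child(ren)
  node 28: 0 child(ren)
  node 34: 2 child(ren)
  node 33: 0 child(ren)
  node 35: 0 child(ren)
Matching nodes: [8, 28, 33, 35]
Count of leaf nodes: 4


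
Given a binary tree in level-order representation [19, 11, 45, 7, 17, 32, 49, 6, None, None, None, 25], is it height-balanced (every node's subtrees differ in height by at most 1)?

Tree (level-order array): [19, 11, 45, 7, 17, 32, 49, 6, None, None, None, 25]
Definition: a tree is height-balanced if, at every node, |h(left) - h(right)| <= 1 (empty subtree has height -1).
Bottom-up per-node check:
  node 6: h_left=-1, h_right=-1, diff=0 [OK], height=0
  node 7: h_left=0, h_right=-1, diff=1 [OK], height=1
  node 17: h_left=-1, h_right=-1, diff=0 [OK], height=0
  node 11: h_left=1, h_right=0, diff=1 [OK], height=2
  node 25: h_left=-1, h_right=-1, diff=0 [OK], height=0
  node 32: h_left=0, h_right=-1, diff=1 [OK], height=1
  node 49: h_left=-1, h_right=-1, diff=0 [OK], height=0
  node 45: h_left=1, h_right=0, diff=1 [OK], height=2
  node 19: h_left=2, h_right=2, diff=0 [OK], height=3
All nodes satisfy the balance condition.
Result: Balanced


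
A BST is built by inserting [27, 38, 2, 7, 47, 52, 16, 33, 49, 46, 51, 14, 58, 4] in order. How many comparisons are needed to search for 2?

Search path for 2: 27 -> 2
Found: True
Comparisons: 2


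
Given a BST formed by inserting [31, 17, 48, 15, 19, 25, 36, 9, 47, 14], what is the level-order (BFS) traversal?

Tree insertion order: [31, 17, 48, 15, 19, 25, 36, 9, 47, 14]
Tree (level-order array): [31, 17, 48, 15, 19, 36, None, 9, None, None, 25, None, 47, None, 14]
BFS from the root, enqueuing left then right child of each popped node:
  queue [31] -> pop 31, enqueue [17, 48], visited so far: [31]
  queue [17, 48] -> pop 17, enqueue [15, 19], visited so far: [31, 17]
  queue [48, 15, 19] -> pop 48, enqueue [36], visited so far: [31, 17, 48]
  queue [15, 19, 36] -> pop 15, enqueue [9], visited so far: [31, 17, 48, 15]
  queue [19, 36, 9] -> pop 19, enqueue [25], visited so far: [31, 17, 48, 15, 19]
  queue [36, 9, 25] -> pop 36, enqueue [47], visited so far: [31, 17, 48, 15, 19, 36]
  queue [9, 25, 47] -> pop 9, enqueue [14], visited so far: [31, 17, 48, 15, 19, 36, 9]
  queue [25, 47, 14] -> pop 25, enqueue [none], visited so far: [31, 17, 48, 15, 19, 36, 9, 25]
  queue [47, 14] -> pop 47, enqueue [none], visited so far: [31, 17, 48, 15, 19, 36, 9, 25, 47]
  queue [14] -> pop 14, enqueue [none], visited so far: [31, 17, 48, 15, 19, 36, 9, 25, 47, 14]
Result: [31, 17, 48, 15, 19, 36, 9, 25, 47, 14]


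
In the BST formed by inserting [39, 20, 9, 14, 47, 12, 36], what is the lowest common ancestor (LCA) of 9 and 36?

Tree insertion order: [39, 20, 9, 14, 47, 12, 36]
Tree (level-order array): [39, 20, 47, 9, 36, None, None, None, 14, None, None, 12]
In a BST, the LCA of p=9, q=36 is the first node v on the
root-to-leaf path with p <= v <= q (go left if both < v, right if both > v).
Walk from root:
  at 39: both 9 and 36 < 39, go left
  at 20: 9 <= 20 <= 36, this is the LCA
LCA = 20


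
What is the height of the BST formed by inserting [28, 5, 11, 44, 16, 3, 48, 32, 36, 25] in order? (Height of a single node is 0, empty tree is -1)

Insertion order: [28, 5, 11, 44, 16, 3, 48, 32, 36, 25]
Tree (level-order array): [28, 5, 44, 3, 11, 32, 48, None, None, None, 16, None, 36, None, None, None, 25]
Compute height bottom-up (empty subtree = -1):
  height(3) = 1 + max(-1, -1) = 0
  height(25) = 1 + max(-1, -1) = 0
  height(16) = 1 + max(-1, 0) = 1
  height(11) = 1 + max(-1, 1) = 2
  height(5) = 1 + max(0, 2) = 3
  height(36) = 1 + max(-1, -1) = 0
  height(32) = 1 + max(-1, 0) = 1
  height(48) = 1 + max(-1, -1) = 0
  height(44) = 1 + max(1, 0) = 2
  height(28) = 1 + max(3, 2) = 4
Height = 4


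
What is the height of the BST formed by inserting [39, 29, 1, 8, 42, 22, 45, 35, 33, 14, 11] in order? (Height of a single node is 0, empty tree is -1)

Insertion order: [39, 29, 1, 8, 42, 22, 45, 35, 33, 14, 11]
Tree (level-order array): [39, 29, 42, 1, 35, None, 45, None, 8, 33, None, None, None, None, 22, None, None, 14, None, 11]
Compute height bottom-up (empty subtree = -1):
  height(11) = 1 + max(-1, -1) = 0
  height(14) = 1 + max(0, -1) = 1
  height(22) = 1 + max(1, -1) = 2
  height(8) = 1 + max(-1, 2) = 3
  height(1) = 1 + max(-1, 3) = 4
  height(33) = 1 + max(-1, -1) = 0
  height(35) = 1 + max(0, -1) = 1
  height(29) = 1 + max(4, 1) = 5
  height(45) = 1 + max(-1, -1) = 0
  height(42) = 1 + max(-1, 0) = 1
  height(39) = 1 + max(5, 1) = 6
Height = 6


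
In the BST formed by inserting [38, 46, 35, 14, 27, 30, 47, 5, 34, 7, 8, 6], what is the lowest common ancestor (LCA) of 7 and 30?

Tree insertion order: [38, 46, 35, 14, 27, 30, 47, 5, 34, 7, 8, 6]
Tree (level-order array): [38, 35, 46, 14, None, None, 47, 5, 27, None, None, None, 7, None, 30, 6, 8, None, 34]
In a BST, the LCA of p=7, q=30 is the first node v on the
root-to-leaf path with p <= v <= q (go left if both < v, right if both > v).
Walk from root:
  at 38: both 7 and 30 < 38, go left
  at 35: both 7 and 30 < 35, go left
  at 14: 7 <= 14 <= 30, this is the LCA
LCA = 14


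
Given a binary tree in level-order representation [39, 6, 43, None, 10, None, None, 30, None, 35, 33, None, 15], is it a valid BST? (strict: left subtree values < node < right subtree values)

Level-order array: [39, 6, 43, None, 10, None, None, 30, None, 35, 33, None, 15]
Validate using subtree bounds (lo, hi): at each node, require lo < value < hi,
then recurse left with hi=value and right with lo=value.
Preorder trace (stopping at first violation):
  at node 39 with bounds (-inf, +inf): OK
  at node 6 with bounds (-inf, 39): OK
  at node 10 with bounds (6, 39): OK
  at node 30 with bounds (6, 10): VIOLATION
Node 30 violates its bound: not (6 < 30 < 10).
Result: Not a valid BST


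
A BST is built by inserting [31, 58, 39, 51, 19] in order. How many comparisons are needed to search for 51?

Search path for 51: 31 -> 58 -> 39 -> 51
Found: True
Comparisons: 4


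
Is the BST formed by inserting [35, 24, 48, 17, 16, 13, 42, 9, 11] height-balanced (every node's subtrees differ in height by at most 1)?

Tree (level-order array): [35, 24, 48, 17, None, 42, None, 16, None, None, None, 13, None, 9, None, None, 11]
Definition: a tree is height-balanced if, at every node, |h(left) - h(right)| <= 1 (empty subtree has height -1).
Bottom-up per-node check:
  node 11: h_left=-1, h_right=-1, diff=0 [OK], height=0
  node 9: h_left=-1, h_right=0, diff=1 [OK], height=1
  node 13: h_left=1, h_right=-1, diff=2 [FAIL (|1--1|=2 > 1)], height=2
  node 16: h_left=2, h_right=-1, diff=3 [FAIL (|2--1|=3 > 1)], height=3
  node 17: h_left=3, h_right=-1, diff=4 [FAIL (|3--1|=4 > 1)], height=4
  node 24: h_left=4, h_right=-1, diff=5 [FAIL (|4--1|=5 > 1)], height=5
  node 42: h_left=-1, h_right=-1, diff=0 [OK], height=0
  node 48: h_left=0, h_right=-1, diff=1 [OK], height=1
  node 35: h_left=5, h_right=1, diff=4 [FAIL (|5-1|=4 > 1)], height=6
Node 13 violates the condition: |1 - -1| = 2 > 1.
Result: Not balanced


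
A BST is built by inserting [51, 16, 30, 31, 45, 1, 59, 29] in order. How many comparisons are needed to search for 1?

Search path for 1: 51 -> 16 -> 1
Found: True
Comparisons: 3


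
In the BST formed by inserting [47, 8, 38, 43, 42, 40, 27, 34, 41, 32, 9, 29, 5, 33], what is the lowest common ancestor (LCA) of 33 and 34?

Tree insertion order: [47, 8, 38, 43, 42, 40, 27, 34, 41, 32, 9, 29, 5, 33]
Tree (level-order array): [47, 8, None, 5, 38, None, None, 27, 43, 9, 34, 42, None, None, None, 32, None, 40, None, 29, 33, None, 41]
In a BST, the LCA of p=33, q=34 is the first node v on the
root-to-leaf path with p <= v <= q (go left if both < v, right if both > v).
Walk from root:
  at 47: both 33 and 34 < 47, go left
  at 8: both 33 and 34 > 8, go right
  at 38: both 33 and 34 < 38, go left
  at 27: both 33 and 34 > 27, go right
  at 34: 33 <= 34 <= 34, this is the LCA
LCA = 34


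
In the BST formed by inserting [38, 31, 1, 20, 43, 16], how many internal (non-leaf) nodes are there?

Tree built from: [38, 31, 1, 20, 43, 16]
Tree (level-order array): [38, 31, 43, 1, None, None, None, None, 20, 16]
Rule: An internal node has at least one child.
Per-node child counts:
  node 38: 2 child(ren)
  node 31: 1 child(ren)
  node 1: 1 child(ren)
  node 20: 1 child(ren)
  node 16: 0 child(ren)
  node 43: 0 child(ren)
Matching nodes: [38, 31, 1, 20]
Count of internal (non-leaf) nodes: 4


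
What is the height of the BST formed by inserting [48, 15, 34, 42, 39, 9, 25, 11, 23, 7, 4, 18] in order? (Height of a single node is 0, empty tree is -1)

Insertion order: [48, 15, 34, 42, 39, 9, 25, 11, 23, 7, 4, 18]
Tree (level-order array): [48, 15, None, 9, 34, 7, 11, 25, 42, 4, None, None, None, 23, None, 39, None, None, None, 18]
Compute height bottom-up (empty subtree = -1):
  height(4) = 1 + max(-1, -1) = 0
  height(7) = 1 + max(0, -1) = 1
  height(11) = 1 + max(-1, -1) = 0
  height(9) = 1 + max(1, 0) = 2
  height(18) = 1 + max(-1, -1) = 0
  height(23) = 1 + max(0, -1) = 1
  height(25) = 1 + max(1, -1) = 2
  height(39) = 1 + max(-1, -1) = 0
  height(42) = 1 + max(0, -1) = 1
  height(34) = 1 + max(2, 1) = 3
  height(15) = 1 + max(2, 3) = 4
  height(48) = 1 + max(4, -1) = 5
Height = 5


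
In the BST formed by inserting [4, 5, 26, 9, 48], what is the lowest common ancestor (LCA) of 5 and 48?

Tree insertion order: [4, 5, 26, 9, 48]
Tree (level-order array): [4, None, 5, None, 26, 9, 48]
In a BST, the LCA of p=5, q=48 is the first node v on the
root-to-leaf path with p <= v <= q (go left if both < v, right if both > v).
Walk from root:
  at 4: both 5 and 48 > 4, go right
  at 5: 5 <= 5 <= 48, this is the LCA
LCA = 5


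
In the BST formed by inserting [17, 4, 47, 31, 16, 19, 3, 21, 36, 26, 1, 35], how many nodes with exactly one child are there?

Tree built from: [17, 4, 47, 31, 16, 19, 3, 21, 36, 26, 1, 35]
Tree (level-order array): [17, 4, 47, 3, 16, 31, None, 1, None, None, None, 19, 36, None, None, None, 21, 35, None, None, 26]
Rule: These are nodes with exactly 1 non-null child.
Per-node child counts:
  node 17: 2 child(ren)
  node 4: 2 child(ren)
  node 3: 1 child(ren)
  node 1: 0 child(ren)
  node 16: 0 child(ren)
  node 47: 1 child(ren)
  node 31: 2 child(ren)
  node 19: 1 child(ren)
  node 21: 1 child(ren)
  node 26: 0 child(ren)
  node 36: 1 child(ren)
  node 35: 0 child(ren)
Matching nodes: [3, 47, 19, 21, 36]
Count of nodes with exactly one child: 5


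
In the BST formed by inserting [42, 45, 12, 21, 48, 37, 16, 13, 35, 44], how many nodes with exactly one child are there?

Tree built from: [42, 45, 12, 21, 48, 37, 16, 13, 35, 44]
Tree (level-order array): [42, 12, 45, None, 21, 44, 48, 16, 37, None, None, None, None, 13, None, 35]
Rule: These are nodes with exactly 1 non-null child.
Per-node child counts:
  node 42: 2 child(ren)
  node 12: 1 child(ren)
  node 21: 2 child(ren)
  node 16: 1 child(ren)
  node 13: 0 child(ren)
  node 37: 1 child(ren)
  node 35: 0 child(ren)
  node 45: 2 child(ren)
  node 44: 0 child(ren)
  node 48: 0 child(ren)
Matching nodes: [12, 16, 37]
Count of nodes with exactly one child: 3


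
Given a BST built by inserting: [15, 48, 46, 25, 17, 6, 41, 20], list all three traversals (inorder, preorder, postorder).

Tree insertion order: [15, 48, 46, 25, 17, 6, 41, 20]
Tree (level-order array): [15, 6, 48, None, None, 46, None, 25, None, 17, 41, None, 20]
Inorder (L, root, R): [6, 15, 17, 20, 25, 41, 46, 48]
Preorder (root, L, R): [15, 6, 48, 46, 25, 17, 20, 41]
Postorder (L, R, root): [6, 20, 17, 41, 25, 46, 48, 15]


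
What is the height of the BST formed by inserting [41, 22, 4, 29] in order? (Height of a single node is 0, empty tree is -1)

Insertion order: [41, 22, 4, 29]
Tree (level-order array): [41, 22, None, 4, 29]
Compute height bottom-up (empty subtree = -1):
  height(4) = 1 + max(-1, -1) = 0
  height(29) = 1 + max(-1, -1) = 0
  height(22) = 1 + max(0, 0) = 1
  height(41) = 1 + max(1, -1) = 2
Height = 2


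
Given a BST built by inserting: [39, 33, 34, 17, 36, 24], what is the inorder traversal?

Tree insertion order: [39, 33, 34, 17, 36, 24]
Tree (level-order array): [39, 33, None, 17, 34, None, 24, None, 36]
Inorder traversal: [17, 24, 33, 34, 36, 39]


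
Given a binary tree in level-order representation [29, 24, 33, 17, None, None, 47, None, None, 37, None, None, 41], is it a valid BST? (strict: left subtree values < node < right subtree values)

Level-order array: [29, 24, 33, 17, None, None, 47, None, None, 37, None, None, 41]
Validate using subtree bounds (lo, hi): at each node, require lo < value < hi,
then recurse left with hi=value and right with lo=value.
Preorder trace (stopping at first violation):
  at node 29 with bounds (-inf, +inf): OK
  at node 24 with bounds (-inf, 29): OK
  at node 17 with bounds (-inf, 24): OK
  at node 33 with bounds (29, +inf): OK
  at node 47 with bounds (33, +inf): OK
  at node 37 with bounds (33, 47): OK
  at node 41 with bounds (37, 47): OK
No violation found at any node.
Result: Valid BST


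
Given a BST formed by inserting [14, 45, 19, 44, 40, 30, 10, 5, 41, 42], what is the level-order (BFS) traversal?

Tree insertion order: [14, 45, 19, 44, 40, 30, 10, 5, 41, 42]
Tree (level-order array): [14, 10, 45, 5, None, 19, None, None, None, None, 44, 40, None, 30, 41, None, None, None, 42]
BFS from the root, enqueuing left then right child of each popped node:
  queue [14] -> pop 14, enqueue [10, 45], visited so far: [14]
  queue [10, 45] -> pop 10, enqueue [5], visited so far: [14, 10]
  queue [45, 5] -> pop 45, enqueue [19], visited so far: [14, 10, 45]
  queue [5, 19] -> pop 5, enqueue [none], visited so far: [14, 10, 45, 5]
  queue [19] -> pop 19, enqueue [44], visited so far: [14, 10, 45, 5, 19]
  queue [44] -> pop 44, enqueue [40], visited so far: [14, 10, 45, 5, 19, 44]
  queue [40] -> pop 40, enqueue [30, 41], visited so far: [14, 10, 45, 5, 19, 44, 40]
  queue [30, 41] -> pop 30, enqueue [none], visited so far: [14, 10, 45, 5, 19, 44, 40, 30]
  queue [41] -> pop 41, enqueue [42], visited so far: [14, 10, 45, 5, 19, 44, 40, 30, 41]
  queue [42] -> pop 42, enqueue [none], visited so far: [14, 10, 45, 5, 19, 44, 40, 30, 41, 42]
Result: [14, 10, 45, 5, 19, 44, 40, 30, 41, 42]


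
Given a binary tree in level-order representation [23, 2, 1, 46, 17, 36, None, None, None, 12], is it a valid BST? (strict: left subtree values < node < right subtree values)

Level-order array: [23, 2, 1, 46, 17, 36, None, None, None, 12]
Validate using subtree bounds (lo, hi): at each node, require lo < value < hi,
then recurse left with hi=value and right with lo=value.
Preorder trace (stopping at first violation):
  at node 23 with bounds (-inf, +inf): OK
  at node 2 with bounds (-inf, 23): OK
  at node 46 with bounds (-inf, 2): VIOLATION
Node 46 violates its bound: not (-inf < 46 < 2).
Result: Not a valid BST


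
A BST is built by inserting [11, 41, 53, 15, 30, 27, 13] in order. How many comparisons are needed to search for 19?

Search path for 19: 11 -> 41 -> 15 -> 30 -> 27
Found: False
Comparisons: 5


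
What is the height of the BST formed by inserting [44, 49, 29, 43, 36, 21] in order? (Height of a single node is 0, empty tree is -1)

Insertion order: [44, 49, 29, 43, 36, 21]
Tree (level-order array): [44, 29, 49, 21, 43, None, None, None, None, 36]
Compute height bottom-up (empty subtree = -1):
  height(21) = 1 + max(-1, -1) = 0
  height(36) = 1 + max(-1, -1) = 0
  height(43) = 1 + max(0, -1) = 1
  height(29) = 1 + max(0, 1) = 2
  height(49) = 1 + max(-1, -1) = 0
  height(44) = 1 + max(2, 0) = 3
Height = 3


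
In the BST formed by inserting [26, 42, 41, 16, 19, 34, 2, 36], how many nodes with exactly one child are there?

Tree built from: [26, 42, 41, 16, 19, 34, 2, 36]
Tree (level-order array): [26, 16, 42, 2, 19, 41, None, None, None, None, None, 34, None, None, 36]
Rule: These are nodes with exactly 1 non-null child.
Per-node child counts:
  node 26: 2 child(ren)
  node 16: 2 child(ren)
  node 2: 0 child(ren)
  node 19: 0 child(ren)
  node 42: 1 child(ren)
  node 41: 1 child(ren)
  node 34: 1 child(ren)
  node 36: 0 child(ren)
Matching nodes: [42, 41, 34]
Count of nodes with exactly one child: 3


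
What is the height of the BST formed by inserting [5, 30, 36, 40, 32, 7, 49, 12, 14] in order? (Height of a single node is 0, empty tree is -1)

Insertion order: [5, 30, 36, 40, 32, 7, 49, 12, 14]
Tree (level-order array): [5, None, 30, 7, 36, None, 12, 32, 40, None, 14, None, None, None, 49]
Compute height bottom-up (empty subtree = -1):
  height(14) = 1 + max(-1, -1) = 0
  height(12) = 1 + max(-1, 0) = 1
  height(7) = 1 + max(-1, 1) = 2
  height(32) = 1 + max(-1, -1) = 0
  height(49) = 1 + max(-1, -1) = 0
  height(40) = 1 + max(-1, 0) = 1
  height(36) = 1 + max(0, 1) = 2
  height(30) = 1 + max(2, 2) = 3
  height(5) = 1 + max(-1, 3) = 4
Height = 4


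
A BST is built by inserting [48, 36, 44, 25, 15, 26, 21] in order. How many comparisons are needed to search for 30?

Search path for 30: 48 -> 36 -> 25 -> 26
Found: False
Comparisons: 4


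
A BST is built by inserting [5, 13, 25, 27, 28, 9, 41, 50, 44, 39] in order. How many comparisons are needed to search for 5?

Search path for 5: 5
Found: True
Comparisons: 1


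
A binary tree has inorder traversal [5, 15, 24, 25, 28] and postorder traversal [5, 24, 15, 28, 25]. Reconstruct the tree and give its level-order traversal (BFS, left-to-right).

Inorder:   [5, 15, 24, 25, 28]
Postorder: [5, 24, 15, 28, 25]
Algorithm: postorder visits root last, so walk postorder right-to-left;
each value is the root of the current inorder slice — split it at that
value, recurse on the right subtree first, then the left.
Recursive splits:
  root=25; inorder splits into left=[5, 15, 24], right=[28]
  root=28; inorder splits into left=[], right=[]
  root=15; inorder splits into left=[5], right=[24]
  root=24; inorder splits into left=[], right=[]
  root=5; inorder splits into left=[], right=[]
Reconstructed level-order: [25, 15, 28, 5, 24]


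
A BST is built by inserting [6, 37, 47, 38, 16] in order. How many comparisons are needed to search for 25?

Search path for 25: 6 -> 37 -> 16
Found: False
Comparisons: 3


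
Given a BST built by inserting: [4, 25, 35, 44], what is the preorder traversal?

Tree insertion order: [4, 25, 35, 44]
Tree (level-order array): [4, None, 25, None, 35, None, 44]
Preorder traversal: [4, 25, 35, 44]


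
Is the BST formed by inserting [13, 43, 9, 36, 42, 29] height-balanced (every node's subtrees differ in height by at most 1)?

Tree (level-order array): [13, 9, 43, None, None, 36, None, 29, 42]
Definition: a tree is height-balanced if, at every node, |h(left) - h(right)| <= 1 (empty subtree has height -1).
Bottom-up per-node check:
  node 9: h_left=-1, h_right=-1, diff=0 [OK], height=0
  node 29: h_left=-1, h_right=-1, diff=0 [OK], height=0
  node 42: h_left=-1, h_right=-1, diff=0 [OK], height=0
  node 36: h_left=0, h_right=0, diff=0 [OK], height=1
  node 43: h_left=1, h_right=-1, diff=2 [FAIL (|1--1|=2 > 1)], height=2
  node 13: h_left=0, h_right=2, diff=2 [FAIL (|0-2|=2 > 1)], height=3
Node 43 violates the condition: |1 - -1| = 2 > 1.
Result: Not balanced


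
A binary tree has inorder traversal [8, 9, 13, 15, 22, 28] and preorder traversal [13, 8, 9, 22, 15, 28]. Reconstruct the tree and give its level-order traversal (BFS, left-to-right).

Inorder:  [8, 9, 13, 15, 22, 28]
Preorder: [13, 8, 9, 22, 15, 28]
Algorithm: preorder visits root first, so consume preorder in order;
for each root, split the current inorder slice at that value into
left-subtree inorder and right-subtree inorder, then recurse.
Recursive splits:
  root=13; inorder splits into left=[8, 9], right=[15, 22, 28]
  root=8; inorder splits into left=[], right=[9]
  root=9; inorder splits into left=[], right=[]
  root=22; inorder splits into left=[15], right=[28]
  root=15; inorder splits into left=[], right=[]
  root=28; inorder splits into left=[], right=[]
Reconstructed level-order: [13, 8, 22, 9, 15, 28]


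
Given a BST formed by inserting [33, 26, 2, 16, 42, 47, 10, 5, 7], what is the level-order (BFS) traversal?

Tree insertion order: [33, 26, 2, 16, 42, 47, 10, 5, 7]
Tree (level-order array): [33, 26, 42, 2, None, None, 47, None, 16, None, None, 10, None, 5, None, None, 7]
BFS from the root, enqueuing left then right child of each popped node:
  queue [33] -> pop 33, enqueue [26, 42], visited so far: [33]
  queue [26, 42] -> pop 26, enqueue [2], visited so far: [33, 26]
  queue [42, 2] -> pop 42, enqueue [47], visited so far: [33, 26, 42]
  queue [2, 47] -> pop 2, enqueue [16], visited so far: [33, 26, 42, 2]
  queue [47, 16] -> pop 47, enqueue [none], visited so far: [33, 26, 42, 2, 47]
  queue [16] -> pop 16, enqueue [10], visited so far: [33, 26, 42, 2, 47, 16]
  queue [10] -> pop 10, enqueue [5], visited so far: [33, 26, 42, 2, 47, 16, 10]
  queue [5] -> pop 5, enqueue [7], visited so far: [33, 26, 42, 2, 47, 16, 10, 5]
  queue [7] -> pop 7, enqueue [none], visited so far: [33, 26, 42, 2, 47, 16, 10, 5, 7]
Result: [33, 26, 42, 2, 47, 16, 10, 5, 7]
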